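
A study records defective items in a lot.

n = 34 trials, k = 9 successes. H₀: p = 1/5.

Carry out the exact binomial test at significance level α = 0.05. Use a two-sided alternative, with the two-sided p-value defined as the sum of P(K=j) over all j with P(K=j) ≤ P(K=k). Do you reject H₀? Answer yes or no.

reject H₀: no

Exact binomial: n=34, k=9, p₀=1/5=0.2000
P(X=j) = C(n,j)·p₀^j·(1−p₀)^(n−j); p = Σ P(X=j) over j with P(X=j) ≤ P(X=9)
p-value (two-sided) = 0.38876
At α=0.05: p ≥ α → fail to reject H₀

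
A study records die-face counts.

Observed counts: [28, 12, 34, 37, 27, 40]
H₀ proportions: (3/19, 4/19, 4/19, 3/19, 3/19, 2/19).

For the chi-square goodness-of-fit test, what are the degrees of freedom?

df = k − 1 = 6 − 1 = 5

degrees of freedom = 5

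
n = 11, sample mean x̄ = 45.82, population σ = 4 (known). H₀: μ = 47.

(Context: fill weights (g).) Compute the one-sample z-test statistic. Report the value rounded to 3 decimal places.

test statistic = -0.978

SE = σ/√n = 4/√11 = 1.2060
z = (x̄−μ₀)/SE = (45.82−47)/1.2060 = -0.9784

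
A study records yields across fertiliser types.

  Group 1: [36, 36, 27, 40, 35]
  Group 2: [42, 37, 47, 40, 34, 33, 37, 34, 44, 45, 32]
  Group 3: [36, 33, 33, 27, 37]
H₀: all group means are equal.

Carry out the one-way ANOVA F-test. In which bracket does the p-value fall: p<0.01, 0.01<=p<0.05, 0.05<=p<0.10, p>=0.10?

Group means [34.80, 38.64, 33.20], grand mean 36.429
SSB = Σnᵢ(x̄ᵢ−x̄)² = 118.997; SSW = ΣΣ(x−x̄ᵢ)² = 428.145
MSB = 118.997/2 = 59.4987; MSW = 428.145/18 = 23.7859
F = MSB/MSW = 2.5014
df = (2, 18)
p-value (upper-tail) = 0.11001
→ bracket: p>=0.10

p-value bracket: p>=0.10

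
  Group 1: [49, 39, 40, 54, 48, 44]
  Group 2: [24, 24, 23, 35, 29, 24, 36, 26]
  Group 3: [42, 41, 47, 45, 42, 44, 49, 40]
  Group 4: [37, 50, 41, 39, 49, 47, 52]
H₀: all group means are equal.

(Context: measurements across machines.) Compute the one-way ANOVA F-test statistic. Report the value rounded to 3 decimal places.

test statistic = 22.460

Group means [45.67, 27.62, 43.75, 45.00], grand mean 40.000
SSB = Σnᵢ(x̄ᵢ−x̄)² = 1705.292; SSW = ΣΣ(x−x̄ᵢ)² = 632.708
MSB = 1705.292/3 = 568.4306; MSW = 632.708/25 = 25.3083
F = MSB/MSW = 22.4602
df = (3, 25)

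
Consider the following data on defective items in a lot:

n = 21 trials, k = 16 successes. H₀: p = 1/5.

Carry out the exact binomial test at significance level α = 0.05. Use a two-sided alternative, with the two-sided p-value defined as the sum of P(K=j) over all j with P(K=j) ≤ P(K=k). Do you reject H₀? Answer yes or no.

reject H₀: yes

Exact binomial: n=21, k=16, p₀=1/5=0.2000
P(X=j) = C(n,j)·p₀^j·(1−p₀)^(n−j); p = Σ P(X=j) over j with P(X=j) ≤ P(X=16)
p-value (two-sided) = 0.00000
At α=0.05: p < α → reject H₀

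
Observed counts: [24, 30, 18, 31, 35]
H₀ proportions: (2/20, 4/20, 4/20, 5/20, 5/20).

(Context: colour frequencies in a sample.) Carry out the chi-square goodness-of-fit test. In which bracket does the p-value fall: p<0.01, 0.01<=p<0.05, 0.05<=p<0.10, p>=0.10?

n = 138; E_i = n·p_i = [13.80, 27.60, 27.60, 34.50, 34.50]
χ² = (24−13.80)²/13.80 + (30−27.60)²/27.60 + (18−27.60)²/27.60 + (31−34.50)²/34.50 + (35−34.50)²/34.50 = 11.4493
df = 4
p-value (upper-tail) = 0.02195
→ bracket: 0.01<=p<0.05

p-value bracket: 0.01<=p<0.05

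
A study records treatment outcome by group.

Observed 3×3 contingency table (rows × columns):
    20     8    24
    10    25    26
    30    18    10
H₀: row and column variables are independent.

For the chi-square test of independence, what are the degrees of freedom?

degrees of freedom = 4

df = (r−1)(c−1) = (3−1)·(3−1) = 4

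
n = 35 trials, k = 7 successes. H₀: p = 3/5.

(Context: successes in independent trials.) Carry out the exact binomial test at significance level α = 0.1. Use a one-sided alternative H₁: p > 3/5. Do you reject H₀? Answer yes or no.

reject H₀: no

Exact binomial: n=35, k=7, p₀=3/5=0.6000
P(X≥7) from Σ C(n,i)·p₀^i·(1−p₀)^(n−i)
p-value (one-sided, H₁ greater) = 1.00000
At α=0.1: p ≥ α → fail to reject H₀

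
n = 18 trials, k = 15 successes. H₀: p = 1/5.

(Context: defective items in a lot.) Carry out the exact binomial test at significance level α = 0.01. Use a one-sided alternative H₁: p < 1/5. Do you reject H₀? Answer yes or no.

Exact binomial: n=18, k=15, p₀=1/5=0.2000
P(X≤15) from Σ C(n,i)·p₀^i·(1−p₀)^(n−i)
p-value (one-sided, H₁ less) = 1.00000
At α=0.01: p ≥ α → fail to reject H₀

reject H₀: no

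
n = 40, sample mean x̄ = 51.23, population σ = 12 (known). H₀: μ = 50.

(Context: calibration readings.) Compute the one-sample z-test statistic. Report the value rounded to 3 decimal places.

SE = σ/√n = 12/√40 = 1.8974
z = (x̄−μ₀)/SE = (51.23−50)/1.8974 = 0.6483

test statistic = 0.648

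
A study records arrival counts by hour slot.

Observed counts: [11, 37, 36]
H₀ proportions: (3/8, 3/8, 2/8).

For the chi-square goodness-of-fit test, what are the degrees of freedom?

df = k − 1 = 3 − 1 = 2

degrees of freedom = 2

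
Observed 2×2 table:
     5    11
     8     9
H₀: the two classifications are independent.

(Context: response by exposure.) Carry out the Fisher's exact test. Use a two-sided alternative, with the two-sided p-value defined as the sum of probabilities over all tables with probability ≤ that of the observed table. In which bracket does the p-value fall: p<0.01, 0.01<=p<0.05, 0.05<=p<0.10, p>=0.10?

Margins: r₁=16, r₂=17, c₁=13, c₂=20, n=33
p_obs = C(16,5)·C(17,8)/C(33,13); sum pmf over tables with pmf ≤ p_obs
p-value (two-sided) = 0.48127
→ bracket: p>=0.10

p-value bracket: p>=0.10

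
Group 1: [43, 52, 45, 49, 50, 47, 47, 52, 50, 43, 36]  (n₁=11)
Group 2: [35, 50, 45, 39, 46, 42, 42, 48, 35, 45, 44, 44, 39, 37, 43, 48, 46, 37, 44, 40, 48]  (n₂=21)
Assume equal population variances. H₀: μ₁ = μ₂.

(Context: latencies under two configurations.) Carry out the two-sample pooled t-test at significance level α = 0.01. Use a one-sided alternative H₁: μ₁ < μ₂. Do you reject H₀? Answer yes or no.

x̄₁=46.727, s₁=4.777, n₁=11
x̄₂=42.714, s₂=4.440, n₂=21
s_p² = [10·4.777² + 20·4.440²]/30 = 20.7489
SE = √(s_p²·(1/11+1/21)) = 1.6954
t = (46.727−42.714)/1.6954 = 2.3670
df = 30
p-value (one-sided, H₁ less) = 0.98771
At α=0.01: p ≥ α → fail to reject H₀

reject H₀: no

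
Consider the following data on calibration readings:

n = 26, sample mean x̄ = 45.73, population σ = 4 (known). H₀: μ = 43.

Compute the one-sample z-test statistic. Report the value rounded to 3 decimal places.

SE = σ/√n = 4/√26 = 0.7845
z = (x̄−μ₀)/SE = (45.73−43)/0.7845 = 3.4801

test statistic = 3.480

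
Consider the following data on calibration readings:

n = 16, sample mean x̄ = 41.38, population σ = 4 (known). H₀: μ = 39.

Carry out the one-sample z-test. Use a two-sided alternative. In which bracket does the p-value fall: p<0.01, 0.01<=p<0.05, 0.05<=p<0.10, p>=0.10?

SE = σ/√n = 4/√16 = 1.0000
z = (x̄−μ₀)/SE = (41.38−39)/1.0000 = 2.3800
p-value (two-sided) = 0.01731
→ bracket: 0.01<=p<0.05

p-value bracket: 0.01<=p<0.05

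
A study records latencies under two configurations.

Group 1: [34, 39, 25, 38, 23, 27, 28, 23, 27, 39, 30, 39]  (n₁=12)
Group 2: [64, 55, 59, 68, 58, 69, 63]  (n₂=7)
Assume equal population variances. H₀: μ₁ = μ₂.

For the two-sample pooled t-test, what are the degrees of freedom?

degrees of freedom = 17

df = n₁ + n₂ − 2 = 12 + 7 − 2 = 17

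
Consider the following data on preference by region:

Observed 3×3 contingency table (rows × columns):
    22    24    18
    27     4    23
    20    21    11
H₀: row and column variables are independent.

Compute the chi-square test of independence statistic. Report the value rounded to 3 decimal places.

Row totals [64, 54, 52], col totals [69, 49, 52], n=170
χ² = (22−25.98)²/25.98 + (24−18.45)²/18.45 + (18−19.58)²/19.58 + (27−21.92)²/21.92 + (4−15.56)²/15.56 + (23−16.52)²/16.52 + (20−21.11)²/21.11 + (21−14.99)²/14.99 + (11−15.91)²/15.91 = 18.7048
df = 4

test statistic = 18.705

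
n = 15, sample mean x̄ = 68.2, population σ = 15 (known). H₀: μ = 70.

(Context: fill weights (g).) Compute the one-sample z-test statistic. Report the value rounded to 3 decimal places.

test statistic = -0.465

SE = σ/√n = 15/√15 = 3.8730
z = (x̄−μ₀)/SE = (68.2−70)/3.8730 = -0.4648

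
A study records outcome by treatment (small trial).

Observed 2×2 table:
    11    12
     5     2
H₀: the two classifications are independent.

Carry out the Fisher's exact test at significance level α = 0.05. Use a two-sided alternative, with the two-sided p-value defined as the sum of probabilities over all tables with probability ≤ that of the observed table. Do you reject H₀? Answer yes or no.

reject H₀: no

Margins: r₁=23, r₂=7, c₁=16, c₂=14, n=30
p_obs = C(23,11)·C(7,5)/C(30,16); sum pmf over tables with pmf ≤ p_obs
p-value (two-sided) = 0.39923
At α=0.05: p ≥ α → fail to reject H₀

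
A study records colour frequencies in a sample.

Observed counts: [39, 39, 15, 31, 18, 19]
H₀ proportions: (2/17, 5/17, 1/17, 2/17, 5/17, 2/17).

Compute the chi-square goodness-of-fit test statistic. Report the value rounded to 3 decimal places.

test statistic = 51.817

n = 161; E_i = n·p_i = [18.94, 47.35, 9.47, 18.94, 47.35, 18.94]
χ² = (39−18.94)²/18.94 + (39−47.35)²/47.35 + (15−9.47)²/9.47 + (31−18.94)²/18.94 + (18−47.35)²/47.35 + (19−18.94)²/18.94 = 51.8168
df = 5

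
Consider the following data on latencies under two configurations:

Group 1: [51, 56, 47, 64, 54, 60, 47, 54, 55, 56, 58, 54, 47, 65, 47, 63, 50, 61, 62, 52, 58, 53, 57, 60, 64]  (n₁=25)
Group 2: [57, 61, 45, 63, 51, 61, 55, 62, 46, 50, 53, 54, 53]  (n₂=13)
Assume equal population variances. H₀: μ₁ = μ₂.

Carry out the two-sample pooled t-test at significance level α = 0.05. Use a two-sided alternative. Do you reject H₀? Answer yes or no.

reject H₀: no

x̄₁=55.800, s₁=5.708, n₁=25
x̄₂=54.692, s₂=5.907, n₂=13
s_p² = [24·5.708² + 12·5.907²]/36 = 33.3547
SE = √(s_p²·(1/25+1/13)) = 1.9748
t = (55.800−54.692)/1.9748 = 0.5609
df = 36
p-value (two-sided) = 0.57834
At α=0.05: p ≥ α → fail to reject H₀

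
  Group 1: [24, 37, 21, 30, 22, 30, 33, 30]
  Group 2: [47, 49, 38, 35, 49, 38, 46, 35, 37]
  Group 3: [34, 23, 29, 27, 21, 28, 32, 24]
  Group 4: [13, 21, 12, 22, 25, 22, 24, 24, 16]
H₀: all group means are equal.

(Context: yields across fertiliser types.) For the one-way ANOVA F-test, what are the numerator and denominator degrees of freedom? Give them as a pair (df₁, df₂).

k = 4 groups, N = 34 total
df = (k−1, N−k) = (4−1, 34−4) = (3, 30)

degrees of freedom = [3, 30]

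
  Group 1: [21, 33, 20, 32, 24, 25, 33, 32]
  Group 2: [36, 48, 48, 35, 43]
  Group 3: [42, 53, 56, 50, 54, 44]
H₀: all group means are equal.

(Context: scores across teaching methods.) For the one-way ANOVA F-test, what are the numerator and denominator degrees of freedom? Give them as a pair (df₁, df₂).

k = 3 groups, N = 19 total
df = (k−1, N−k) = (3−1, 19−3) = (2, 16)

degrees of freedom = [2, 16]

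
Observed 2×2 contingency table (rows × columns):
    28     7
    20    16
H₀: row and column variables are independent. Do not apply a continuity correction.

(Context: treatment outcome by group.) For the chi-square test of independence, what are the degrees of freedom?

degrees of freedom = 1

df = (r−1)(c−1) = (2−1)·(2−1) = 1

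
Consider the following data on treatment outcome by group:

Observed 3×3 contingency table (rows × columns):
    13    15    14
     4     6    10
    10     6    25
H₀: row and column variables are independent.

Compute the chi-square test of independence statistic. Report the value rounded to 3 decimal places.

test statistic = 7.722

Row totals [42, 20, 41], col totals [27, 27, 49], n=103
χ² = (13−11.01)²/11.01 + (15−11.01)²/11.01 + (14−19.98)²/19.98 + (4−5.24)²/5.24 + (6−5.24)²/5.24 + (10−9.51)²/9.51 + (10−10.75)²/10.75 + (6−10.75)²/10.75 + (25−19.50)²/19.50 = 7.7222
df = 4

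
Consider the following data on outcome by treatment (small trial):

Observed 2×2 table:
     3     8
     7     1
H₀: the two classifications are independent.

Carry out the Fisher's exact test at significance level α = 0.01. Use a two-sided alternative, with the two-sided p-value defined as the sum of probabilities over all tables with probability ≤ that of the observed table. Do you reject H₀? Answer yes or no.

reject H₀: no

Margins: r₁=11, r₂=8, c₁=10, c₂=9, n=19
p_obs = C(11,3)·C(8,7)/C(19,10); sum pmf over tables with pmf ≤ p_obs
p-value (two-sided) = 0.01977
At α=0.01: p ≥ α → fail to reject H₀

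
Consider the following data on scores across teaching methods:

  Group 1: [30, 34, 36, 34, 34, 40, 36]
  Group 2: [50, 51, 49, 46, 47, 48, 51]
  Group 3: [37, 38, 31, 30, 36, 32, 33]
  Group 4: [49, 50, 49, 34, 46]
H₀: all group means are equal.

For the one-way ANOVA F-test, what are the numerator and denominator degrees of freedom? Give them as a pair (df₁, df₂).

degrees of freedom = [3, 22]

k = 4 groups, N = 26 total
df = (k−1, N−k) = (4−1, 26−4) = (3, 22)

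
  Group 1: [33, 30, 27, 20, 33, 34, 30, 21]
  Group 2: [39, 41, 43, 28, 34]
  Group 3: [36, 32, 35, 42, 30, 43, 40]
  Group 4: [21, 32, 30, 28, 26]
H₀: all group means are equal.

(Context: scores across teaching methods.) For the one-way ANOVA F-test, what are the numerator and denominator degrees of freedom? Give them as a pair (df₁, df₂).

degrees of freedom = [3, 21]

k = 4 groups, N = 25 total
df = (k−1, N−k) = (4−1, 25−4) = (3, 21)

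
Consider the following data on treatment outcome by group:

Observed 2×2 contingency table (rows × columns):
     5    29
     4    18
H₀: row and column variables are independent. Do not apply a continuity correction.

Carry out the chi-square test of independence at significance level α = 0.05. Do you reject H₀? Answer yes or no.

reject H₀: no

Row totals [34, 22], col totals [9, 47], n=56
χ² = (5−5.46)²/5.46 + (29−28.54)²/28.54 + (4−3.54)²/3.54 + (18−18.46)²/18.46 = 0.1196
df = 1
p-value (upper-tail) = 0.72942
At α=0.05: p ≥ α → fail to reject H₀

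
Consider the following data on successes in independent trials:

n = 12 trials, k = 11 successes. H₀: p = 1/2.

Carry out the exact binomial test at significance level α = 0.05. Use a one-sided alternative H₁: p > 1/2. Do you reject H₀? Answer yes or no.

reject H₀: yes

Exact binomial: n=12, k=11, p₀=1/2=0.5000
P(X≥11) from Σ C(n,i)·p₀^i·(1−p₀)^(n−i)
p-value (one-sided, H₁ greater) = 0.00317
At α=0.05: p < α → reject H₀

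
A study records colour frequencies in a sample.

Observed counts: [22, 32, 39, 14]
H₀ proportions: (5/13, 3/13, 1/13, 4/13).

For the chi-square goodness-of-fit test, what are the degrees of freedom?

df = k − 1 = 4 − 1 = 3

degrees of freedom = 3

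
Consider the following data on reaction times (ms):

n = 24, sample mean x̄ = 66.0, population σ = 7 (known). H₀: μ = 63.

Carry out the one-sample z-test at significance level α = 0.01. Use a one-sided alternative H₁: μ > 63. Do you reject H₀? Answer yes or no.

SE = σ/√n = 7/√24 = 1.4289
z = (x̄−μ₀)/SE = (66.0−63)/1.4289 = 2.0996
p-value (one-sided, H₁ greater) = 0.01788
At α=0.01: p ≥ α → fail to reject H₀

reject H₀: no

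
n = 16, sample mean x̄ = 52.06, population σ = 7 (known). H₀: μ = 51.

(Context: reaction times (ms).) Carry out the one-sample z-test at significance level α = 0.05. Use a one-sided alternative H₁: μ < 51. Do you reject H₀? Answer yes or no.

reject H₀: no

SE = σ/√n = 7/√16 = 1.7500
z = (x̄−μ₀)/SE = (52.06−51)/1.7500 = 0.6057
p-value (one-sided, H₁ less) = 0.72765
At α=0.05: p ≥ α → fail to reject H₀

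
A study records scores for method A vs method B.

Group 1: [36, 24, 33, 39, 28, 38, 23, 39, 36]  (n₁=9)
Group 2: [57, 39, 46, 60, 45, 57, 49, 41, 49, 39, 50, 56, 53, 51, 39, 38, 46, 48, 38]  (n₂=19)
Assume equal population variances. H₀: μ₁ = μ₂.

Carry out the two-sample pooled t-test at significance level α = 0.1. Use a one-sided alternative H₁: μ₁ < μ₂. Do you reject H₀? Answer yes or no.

x̄₁=32.889, s₁=6.333, n₁=9
x̄₂=47.421, s₂=7.121, n₂=19
s_p² = [8·6.333² + 18·7.121²]/26 = 47.4431
SE = √(s_p²·(1/9+1/19)) = 2.7872
t = (32.889−47.421)/2.7872 = -5.2139
df = 26
p-value (one-sided, H₁ less) = 0.00001
At α=0.1: p < α → reject H₀

reject H₀: yes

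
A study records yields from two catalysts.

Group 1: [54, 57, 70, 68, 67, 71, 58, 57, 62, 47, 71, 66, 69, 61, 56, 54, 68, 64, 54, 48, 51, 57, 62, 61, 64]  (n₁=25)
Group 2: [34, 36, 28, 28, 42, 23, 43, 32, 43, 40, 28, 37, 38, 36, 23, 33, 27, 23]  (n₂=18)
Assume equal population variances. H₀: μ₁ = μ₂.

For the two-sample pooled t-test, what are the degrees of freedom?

degrees of freedom = 41

df = n₁ + n₂ − 2 = 25 + 18 − 2 = 41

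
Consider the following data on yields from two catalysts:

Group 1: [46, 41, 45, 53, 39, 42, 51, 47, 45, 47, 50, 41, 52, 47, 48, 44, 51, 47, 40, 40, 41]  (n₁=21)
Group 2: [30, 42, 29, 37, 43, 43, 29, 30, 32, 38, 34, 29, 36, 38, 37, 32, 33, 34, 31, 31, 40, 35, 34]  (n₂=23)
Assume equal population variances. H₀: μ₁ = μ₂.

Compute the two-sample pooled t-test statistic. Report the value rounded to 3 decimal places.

x̄₁=45.571, s₁=4.319, n₁=21
x̄₂=34.652, s₂=4.478, n₂=23
s_p² = [20·4.319² + 22·4.478²]/42 = 19.3895
SE = √(s_p²·(1/21+1/23)) = 1.3290
t = (45.571−34.652)/1.3290 = 8.2159
df = 42

test statistic = 8.216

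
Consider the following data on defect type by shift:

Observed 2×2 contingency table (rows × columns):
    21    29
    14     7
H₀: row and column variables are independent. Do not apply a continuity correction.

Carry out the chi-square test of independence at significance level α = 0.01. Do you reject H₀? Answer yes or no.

reject H₀: no

Row totals [50, 21], col totals [35, 36], n=71
χ² = (21−24.65)²/24.65 + (29−25.35)²/25.35 + (14−10.35)²/10.35 + (7−10.65)²/10.65 = 3.6000
df = 1
p-value (upper-tail) = 0.05778
At α=0.01: p ≥ α → fail to reject H₀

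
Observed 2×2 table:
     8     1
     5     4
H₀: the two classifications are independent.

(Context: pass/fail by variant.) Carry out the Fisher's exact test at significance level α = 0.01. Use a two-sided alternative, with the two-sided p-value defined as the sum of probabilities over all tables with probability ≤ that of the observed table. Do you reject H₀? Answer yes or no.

reject H₀: no

Margins: r₁=9, r₂=9, c₁=13, c₂=5, n=18
p_obs = C(9,8)·C(9,5)/C(18,13); sum pmf over tables with pmf ≤ p_obs
p-value (two-sided) = 0.29412
At α=0.01: p ≥ α → fail to reject H₀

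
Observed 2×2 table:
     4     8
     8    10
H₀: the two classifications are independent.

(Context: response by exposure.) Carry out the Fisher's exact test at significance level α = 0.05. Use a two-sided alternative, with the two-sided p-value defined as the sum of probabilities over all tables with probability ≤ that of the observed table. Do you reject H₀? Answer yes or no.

Margins: r₁=12, r₂=18, c₁=12, c₂=18, n=30
p_obs = C(12,4)·C(18,8)/C(30,12); sum pmf over tables with pmf ≤ p_obs
p-value (two-sided) = 0.70859
At α=0.05: p ≥ α → fail to reject H₀

reject H₀: no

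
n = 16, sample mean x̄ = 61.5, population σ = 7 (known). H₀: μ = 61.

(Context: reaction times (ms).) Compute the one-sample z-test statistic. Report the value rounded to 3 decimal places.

SE = σ/√n = 7/√16 = 1.7500
z = (x̄−μ₀)/SE = (61.5−61)/1.7500 = 0.2857

test statistic = 0.286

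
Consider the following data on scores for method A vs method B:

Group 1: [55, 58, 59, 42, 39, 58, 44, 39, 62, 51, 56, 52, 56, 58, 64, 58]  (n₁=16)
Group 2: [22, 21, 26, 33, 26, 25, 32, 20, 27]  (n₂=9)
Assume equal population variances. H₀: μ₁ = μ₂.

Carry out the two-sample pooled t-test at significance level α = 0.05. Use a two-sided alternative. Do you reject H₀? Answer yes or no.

reject H₀: yes

x̄₁=53.188, s₁=7.993, n₁=16
x̄₂=25.778, s₂=4.522, n₂=9
s_p² = [15·7.993² + 8·4.522²]/23 = 48.7823
SE = √(s_p²·(1/16+1/9)) = 2.9102
t = (53.188−25.778)/2.9102 = 9.4186
df = 23
p-value (two-sided) = 0.00000
At α=0.05: p < α → reject H₀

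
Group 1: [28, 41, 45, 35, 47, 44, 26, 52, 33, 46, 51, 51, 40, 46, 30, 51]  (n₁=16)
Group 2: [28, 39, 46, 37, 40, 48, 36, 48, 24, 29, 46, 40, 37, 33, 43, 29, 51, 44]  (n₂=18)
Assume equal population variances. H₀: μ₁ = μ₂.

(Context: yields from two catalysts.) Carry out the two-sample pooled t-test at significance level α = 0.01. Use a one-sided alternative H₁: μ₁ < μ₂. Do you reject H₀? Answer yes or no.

reject H₀: no

x̄₁=41.625, s₁=8.724, n₁=16
x̄₂=38.778, s₂=7.841, n₂=18
s_p² = [15·8.724² + 17·7.841²]/32 = 68.3394
SE = √(s_p²·(1/16+1/18)) = 2.8404
t = (41.625−38.778)/2.8404 = 1.0024
df = 32
p-value (one-sided, H₁ less) = 0.83817
At α=0.01: p ≥ α → fail to reject H₀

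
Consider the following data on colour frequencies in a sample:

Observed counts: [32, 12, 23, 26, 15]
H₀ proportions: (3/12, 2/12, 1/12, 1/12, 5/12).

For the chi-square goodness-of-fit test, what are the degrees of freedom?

degrees of freedom = 4

df = k − 1 = 5 − 1 = 4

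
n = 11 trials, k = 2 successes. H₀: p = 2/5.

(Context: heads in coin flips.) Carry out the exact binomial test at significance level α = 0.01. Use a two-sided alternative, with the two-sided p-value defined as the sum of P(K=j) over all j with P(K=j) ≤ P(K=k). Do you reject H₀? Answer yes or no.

Exact binomial: n=11, k=2, p₀=2/5=0.4000
P(X=j) = C(n,j)·p₀^j·(1−p₀)^(n−j); p = Σ P(X=j) over j with P(X=j) ≤ P(X=2)
p-value (two-sided) = 0.21827
At α=0.01: p ≥ α → fail to reject H₀

reject H₀: no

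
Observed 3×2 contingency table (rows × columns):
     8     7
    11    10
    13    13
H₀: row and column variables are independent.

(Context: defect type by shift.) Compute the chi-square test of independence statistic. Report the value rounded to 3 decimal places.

Row totals [15, 21, 26], col totals [32, 30], n=62
χ² = (8−7.74)²/7.74 + (7−7.26)²/7.26 + (11−10.84)²/10.84 + (10−10.16)²/10.16 + (13−13.42)²/13.42 + (13−12.58)²/12.58 = 0.0498
df = 2

test statistic = 0.050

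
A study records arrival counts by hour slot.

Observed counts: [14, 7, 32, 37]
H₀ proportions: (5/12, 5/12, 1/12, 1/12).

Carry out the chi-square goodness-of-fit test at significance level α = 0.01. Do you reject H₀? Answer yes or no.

n = 90; E_i = n·p_i = [37.50, 37.50, 7.50, 7.50]
χ² = (14−37.50)²/37.50 + (7−37.50)²/37.50 + (32−7.50)²/7.50 + (37−7.50)²/7.50 = 235.6000
df = 3
p-value (upper-tail) = 0.00000
At α=0.01: p < α → reject H₀

reject H₀: yes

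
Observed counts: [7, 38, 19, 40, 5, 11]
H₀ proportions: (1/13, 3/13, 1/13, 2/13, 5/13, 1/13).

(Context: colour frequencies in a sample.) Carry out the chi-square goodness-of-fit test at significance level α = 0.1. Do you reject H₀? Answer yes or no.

n = 120; E_i = n·p_i = [9.23, 27.69, 9.23, 18.46, 46.15, 9.23]
χ² = (7−9.23)²/9.23 + (38−27.69)²/27.69 + (19−9.23)²/9.23 + (40−18.46)²/18.46 + (5−46.15)²/46.15 + (11−9.23)²/9.23 = 76.8778
df = 5
p-value (upper-tail) = 0.00000
At α=0.1: p < α → reject H₀

reject H₀: yes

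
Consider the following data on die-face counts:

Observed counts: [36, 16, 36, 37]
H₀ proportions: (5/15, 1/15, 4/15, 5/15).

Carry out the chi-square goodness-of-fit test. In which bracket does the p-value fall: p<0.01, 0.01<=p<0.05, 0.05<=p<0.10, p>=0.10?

n = 125; E_i = n·p_i = [41.67, 8.33, 33.33, 41.67]
χ² = (36−41.67)²/41.67 + (16−8.33)²/8.33 + (36−33.33)²/33.33 + (37−41.67)²/41.67 = 8.5600
df = 3
p-value (upper-tail) = 0.03575
→ bracket: 0.01<=p<0.05

p-value bracket: 0.01<=p<0.05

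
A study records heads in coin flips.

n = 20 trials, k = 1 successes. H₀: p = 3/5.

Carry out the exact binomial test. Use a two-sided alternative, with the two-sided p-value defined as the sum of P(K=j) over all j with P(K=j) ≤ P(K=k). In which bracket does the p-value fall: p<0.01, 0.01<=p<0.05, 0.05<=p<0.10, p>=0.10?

Exact binomial: n=20, k=1, p₀=3/5=0.6000
P(X=j) = C(n,j)·p₀^j·(1−p₀)^(n−j); p = Σ P(X=j) over j with P(X=j) ≤ P(X=1)
p-value (two-sided) = 0.00000
→ bracket: p<0.01

p-value bracket: p<0.01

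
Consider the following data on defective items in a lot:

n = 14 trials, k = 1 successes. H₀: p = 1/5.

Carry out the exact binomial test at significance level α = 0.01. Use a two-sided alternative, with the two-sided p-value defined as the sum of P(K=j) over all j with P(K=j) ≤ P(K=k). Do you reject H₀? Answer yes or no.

Exact binomial: n=14, k=1, p₀=1/5=0.2000
P(X=j) = C(n,j)·p₀^j·(1−p₀)^(n−j); p = Σ P(X=j) over j with P(X=j) ≤ P(X=1)
p-value (two-sided) = 0.32775
At α=0.01: p ≥ α → fail to reject H₀

reject H₀: no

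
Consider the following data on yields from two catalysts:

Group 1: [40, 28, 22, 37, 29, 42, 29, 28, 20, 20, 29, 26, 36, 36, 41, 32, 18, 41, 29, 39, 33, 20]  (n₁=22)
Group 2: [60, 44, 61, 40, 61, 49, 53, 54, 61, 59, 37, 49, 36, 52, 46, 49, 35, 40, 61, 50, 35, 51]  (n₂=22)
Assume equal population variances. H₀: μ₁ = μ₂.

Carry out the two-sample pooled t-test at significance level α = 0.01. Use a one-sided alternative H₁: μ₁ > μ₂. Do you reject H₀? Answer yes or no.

reject H₀: no

x̄₁=30.682, s₁=7.643, n₁=22
x̄₂=49.227, s₂=9.134, n₂=22
s_p² = [21·7.643² + 21·9.134²]/42 = 70.9199
SE = √(s_p²·(1/22+1/22)) = 2.5391
t = (30.682−49.227)/2.5391 = -7.3038
df = 42
p-value (one-sided, H₁ greater) = 1.00000
At α=0.01: p ≥ α → fail to reject H₀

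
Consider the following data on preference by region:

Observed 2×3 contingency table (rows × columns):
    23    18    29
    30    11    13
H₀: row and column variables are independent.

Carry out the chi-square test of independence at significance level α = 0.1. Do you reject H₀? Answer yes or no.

Row totals [70, 54], col totals [53, 29, 42], n=124
χ² = (23−29.92)²/29.92 + (18−16.37)²/16.37 + (29−23.71)²/23.71 + (30−23.08)²/23.08 + (11−12.63)²/12.63 + (13−18.29)²/18.29 = 6.7574
df = 2
p-value (upper-tail) = 0.03409
At α=0.1: p < α → reject H₀

reject H₀: yes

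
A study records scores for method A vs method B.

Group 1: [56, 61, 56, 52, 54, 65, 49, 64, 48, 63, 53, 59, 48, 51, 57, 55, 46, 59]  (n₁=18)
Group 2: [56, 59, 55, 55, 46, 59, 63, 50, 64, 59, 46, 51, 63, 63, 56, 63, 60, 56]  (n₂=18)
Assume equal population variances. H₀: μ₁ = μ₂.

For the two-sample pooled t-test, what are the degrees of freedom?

degrees of freedom = 34

df = n₁ + n₂ − 2 = 18 + 18 − 2 = 34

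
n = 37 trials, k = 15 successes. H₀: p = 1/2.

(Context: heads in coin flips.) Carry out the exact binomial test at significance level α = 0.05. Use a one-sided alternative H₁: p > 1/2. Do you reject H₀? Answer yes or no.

Exact binomial: n=37, k=15, p₀=1/2=0.5000
P(X≥15) from Σ C(n,i)·p₀^i·(1−p₀)^(n−i)
p-value (one-sided, H₁ greater) = 0.90613
At α=0.05: p ≥ α → fail to reject H₀

reject H₀: no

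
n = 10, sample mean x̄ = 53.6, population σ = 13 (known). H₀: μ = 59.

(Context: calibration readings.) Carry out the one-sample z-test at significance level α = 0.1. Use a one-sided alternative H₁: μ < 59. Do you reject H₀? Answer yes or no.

reject H₀: yes

SE = σ/√n = 13/√10 = 4.1110
z = (x̄−μ₀)/SE = (53.6−59)/4.1110 = -1.3136
p-value (one-sided, H₁ less) = 0.09450
At α=0.1: p < α → reject H₀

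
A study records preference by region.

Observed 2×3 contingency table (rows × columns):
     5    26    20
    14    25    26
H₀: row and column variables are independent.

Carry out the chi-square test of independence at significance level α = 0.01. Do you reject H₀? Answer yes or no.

Row totals [51, 65], col totals [19, 51, 46], n=116
χ² = (5−8.35)²/8.35 + (26−22.42)²/22.42 + (20−20.22)²/20.22 + (14−10.65)²/10.65 + (25−28.58)²/28.58 + (26−25.78)²/25.78 = 3.4256
df = 2
p-value (upper-tail) = 0.18036
At α=0.01: p ≥ α → fail to reject H₀

reject H₀: no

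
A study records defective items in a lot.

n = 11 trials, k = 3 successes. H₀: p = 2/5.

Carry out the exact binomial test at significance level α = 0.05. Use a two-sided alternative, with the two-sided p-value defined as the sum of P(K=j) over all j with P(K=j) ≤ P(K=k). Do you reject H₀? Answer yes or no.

Exact binomial: n=11, k=3, p₀=2/5=0.4000
P(X=j) = C(n,j)·p₀^j·(1−p₀)^(n−j); p = Σ P(X=j) over j with P(X=j) ≤ P(X=3)
p-value (two-sided) = 0.54279
At α=0.05: p ≥ α → fail to reject H₀

reject H₀: no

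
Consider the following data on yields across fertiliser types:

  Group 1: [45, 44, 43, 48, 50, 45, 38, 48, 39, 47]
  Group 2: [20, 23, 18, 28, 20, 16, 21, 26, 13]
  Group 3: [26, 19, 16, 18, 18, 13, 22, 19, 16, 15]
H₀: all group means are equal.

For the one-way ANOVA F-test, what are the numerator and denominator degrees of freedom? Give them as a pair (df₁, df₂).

degrees of freedom = [2, 26]

k = 3 groups, N = 29 total
df = (k−1, N−k) = (3−1, 29−3) = (2, 26)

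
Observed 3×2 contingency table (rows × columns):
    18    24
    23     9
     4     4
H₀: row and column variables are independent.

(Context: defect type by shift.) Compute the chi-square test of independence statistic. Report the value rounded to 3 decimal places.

test statistic = 6.261

Row totals [42, 32, 8], col totals [45, 37], n=82
χ² = (18−23.05)²/23.05 + (24−18.95)²/18.95 + (23−17.56)²/17.56 + (9−14.44)²/14.44 + (4−4.39)²/4.39 + (4−3.61)²/3.61 = 6.2613
df = 2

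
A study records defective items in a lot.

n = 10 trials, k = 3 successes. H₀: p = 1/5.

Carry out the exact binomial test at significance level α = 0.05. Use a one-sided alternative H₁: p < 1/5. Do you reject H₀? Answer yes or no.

reject H₀: no

Exact binomial: n=10, k=3, p₀=1/5=0.2000
P(X≤3) from Σ C(n,i)·p₀^i·(1−p₀)^(n−i)
p-value (one-sided, H₁ less) = 0.87913
At α=0.05: p ≥ α → fail to reject H₀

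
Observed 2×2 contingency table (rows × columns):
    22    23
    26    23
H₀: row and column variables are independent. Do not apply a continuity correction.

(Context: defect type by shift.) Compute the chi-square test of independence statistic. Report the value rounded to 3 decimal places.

Row totals [45, 49], col totals [48, 46], n=94
χ² = (22−22.98)²/22.98 + (23−22.02)²/22.02 + (26−25.02)²/25.02 + (23−23.98)²/23.98 = 0.1634
df = 1

test statistic = 0.163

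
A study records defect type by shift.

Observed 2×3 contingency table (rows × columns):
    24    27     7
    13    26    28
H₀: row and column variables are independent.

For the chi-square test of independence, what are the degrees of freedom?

df = (r−1)(c−1) = (2−1)·(3−1) = 2

degrees of freedom = 2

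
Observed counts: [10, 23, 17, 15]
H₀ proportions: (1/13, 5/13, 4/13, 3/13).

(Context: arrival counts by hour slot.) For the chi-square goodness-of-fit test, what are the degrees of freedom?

degrees of freedom = 3

df = k − 1 = 4 − 1 = 3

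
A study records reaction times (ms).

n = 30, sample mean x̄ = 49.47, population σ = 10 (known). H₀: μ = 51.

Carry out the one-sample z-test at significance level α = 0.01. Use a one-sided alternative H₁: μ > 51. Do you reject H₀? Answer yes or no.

SE = σ/√n = 10/√30 = 1.8257
z = (x̄−μ₀)/SE = (49.47−51)/1.8257 = -0.8380
p-value (one-sided, H₁ greater) = 0.79899
At α=0.01: p ≥ α → fail to reject H₀

reject H₀: no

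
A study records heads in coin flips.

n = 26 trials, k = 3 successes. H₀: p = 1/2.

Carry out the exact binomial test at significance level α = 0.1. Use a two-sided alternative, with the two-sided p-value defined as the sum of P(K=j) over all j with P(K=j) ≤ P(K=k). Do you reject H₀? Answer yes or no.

reject H₀: yes

Exact binomial: n=26, k=3, p₀=1/2=0.5000
P(X=j) = C(n,j)·p₀^j·(1−p₀)^(n−j); p = Σ P(X=j) over j with P(X=j) ≤ P(X=3)
p-value (two-sided) = 0.00009
At α=0.1: p < α → reject H₀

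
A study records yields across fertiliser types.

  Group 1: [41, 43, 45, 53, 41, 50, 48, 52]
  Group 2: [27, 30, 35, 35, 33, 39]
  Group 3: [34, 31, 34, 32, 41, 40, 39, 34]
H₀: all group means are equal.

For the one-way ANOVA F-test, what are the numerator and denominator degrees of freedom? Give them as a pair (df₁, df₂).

k = 3 groups, N = 22 total
df = (k−1, N−k) = (3−1, 22−3) = (2, 19)

degrees of freedom = [2, 19]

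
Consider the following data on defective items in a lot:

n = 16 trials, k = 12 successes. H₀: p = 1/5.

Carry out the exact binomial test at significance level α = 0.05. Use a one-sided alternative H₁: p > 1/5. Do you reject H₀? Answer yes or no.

Exact binomial: n=16, k=12, p₀=1/5=0.2000
P(X≥12) from Σ C(n,i)·p₀^i·(1−p₀)^(n−i)
p-value (one-sided, H₁ greater) = 0.00000
At α=0.05: p < α → reject H₀

reject H₀: yes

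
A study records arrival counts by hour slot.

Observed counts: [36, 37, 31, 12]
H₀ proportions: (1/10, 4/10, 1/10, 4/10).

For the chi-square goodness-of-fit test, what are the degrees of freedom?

degrees of freedom = 3

df = k − 1 = 4 − 1 = 3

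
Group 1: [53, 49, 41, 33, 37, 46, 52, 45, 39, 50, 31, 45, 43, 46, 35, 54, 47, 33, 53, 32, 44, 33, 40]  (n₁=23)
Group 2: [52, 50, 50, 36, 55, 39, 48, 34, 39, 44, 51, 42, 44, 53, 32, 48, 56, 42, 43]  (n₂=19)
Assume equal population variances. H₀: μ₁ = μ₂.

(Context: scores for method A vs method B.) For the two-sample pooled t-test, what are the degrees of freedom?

degrees of freedom = 40

df = n₁ + n₂ − 2 = 23 + 19 − 2 = 40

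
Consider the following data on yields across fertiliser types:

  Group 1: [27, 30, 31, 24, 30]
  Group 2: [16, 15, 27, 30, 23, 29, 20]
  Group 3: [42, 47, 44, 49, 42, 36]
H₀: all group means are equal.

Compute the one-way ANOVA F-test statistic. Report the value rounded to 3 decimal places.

Group means [28.40, 22.86, 43.33], grand mean 31.222
SSB = Σnᵢ(x̄ᵢ−x̄)² = 1409.721; SSW = ΣΣ(x−x̄ᵢ)² = 359.390
MSB = 1409.721/2 = 704.8603; MSW = 359.390/15 = 23.9594
F = MSB/MSW = 29.4190
df = (2, 15)

test statistic = 29.419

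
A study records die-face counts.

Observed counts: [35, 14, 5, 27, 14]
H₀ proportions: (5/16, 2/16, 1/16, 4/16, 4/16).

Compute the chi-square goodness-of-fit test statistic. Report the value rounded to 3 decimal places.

test statistic = 5.926

n = 95; E_i = n·p_i = [29.69, 11.88, 5.94, 23.75, 23.75]
χ² = (35−29.69)²/29.69 + (14−11.88)²/11.88 + (5−5.94)²/5.94 + (27−23.75)²/23.75 + (14−23.75)²/23.75 = 5.9263
df = 4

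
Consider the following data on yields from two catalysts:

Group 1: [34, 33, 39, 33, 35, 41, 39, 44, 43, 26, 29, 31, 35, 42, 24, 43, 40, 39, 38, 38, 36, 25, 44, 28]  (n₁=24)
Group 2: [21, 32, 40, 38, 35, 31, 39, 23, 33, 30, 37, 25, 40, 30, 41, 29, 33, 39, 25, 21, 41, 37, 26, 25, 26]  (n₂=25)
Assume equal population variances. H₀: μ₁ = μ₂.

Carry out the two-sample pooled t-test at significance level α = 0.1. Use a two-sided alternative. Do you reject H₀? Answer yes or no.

x̄₁=35.792, s₁=6.129, n₁=24
x̄₂=31.880, s₂=6.597, n₂=25
s_p² = [23·6.129² + 24·6.597²]/47 = 40.6085
SE = √(s_p²·(1/24+1/25)) = 1.8211
t = (35.792−31.880)/1.8211 = 2.1480
df = 47
p-value (two-sided) = 0.03690
At α=0.1: p < α → reject H₀

reject H₀: yes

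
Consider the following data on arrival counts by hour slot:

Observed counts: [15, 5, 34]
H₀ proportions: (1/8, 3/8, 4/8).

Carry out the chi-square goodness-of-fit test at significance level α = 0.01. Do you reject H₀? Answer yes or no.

n = 54; E_i = n·p_i = [6.75, 20.25, 27.00]
χ² = (15−6.75)²/6.75 + (5−20.25)²/20.25 + (34−27.00)²/27.00 = 23.3827
df = 2
p-value (upper-tail) = 0.00001
At α=0.01: p < α → reject H₀

reject H₀: yes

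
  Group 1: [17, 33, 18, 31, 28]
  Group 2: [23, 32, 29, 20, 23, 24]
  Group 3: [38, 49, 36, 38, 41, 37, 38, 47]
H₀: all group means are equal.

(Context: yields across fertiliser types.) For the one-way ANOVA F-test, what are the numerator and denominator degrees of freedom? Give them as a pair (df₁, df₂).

k = 3 groups, N = 19 total
df = (k−1, N−k) = (3−1, 19−3) = (2, 16)

degrees of freedom = [2, 16]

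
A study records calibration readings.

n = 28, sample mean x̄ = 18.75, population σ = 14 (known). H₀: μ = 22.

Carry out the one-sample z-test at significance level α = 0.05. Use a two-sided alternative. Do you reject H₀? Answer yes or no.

reject H₀: no

SE = σ/√n = 14/√28 = 2.6458
z = (x̄−μ₀)/SE = (18.75−22)/2.6458 = -1.2284
p-value (two-sided) = 0.21930
At α=0.05: p ≥ α → fail to reject H₀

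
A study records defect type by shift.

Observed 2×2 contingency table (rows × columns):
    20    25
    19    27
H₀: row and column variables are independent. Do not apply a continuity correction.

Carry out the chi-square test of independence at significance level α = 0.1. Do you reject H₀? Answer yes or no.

Row totals [45, 46], col totals [39, 52], n=91
χ² = (20−19.29)²/19.29 + (25−25.71)²/25.71 + (19−19.71)²/19.71 + (27−26.29)²/26.29 = 0.0916
df = 1
p-value (upper-tail) = 0.76217
At α=0.1: p ≥ α → fail to reject H₀

reject H₀: no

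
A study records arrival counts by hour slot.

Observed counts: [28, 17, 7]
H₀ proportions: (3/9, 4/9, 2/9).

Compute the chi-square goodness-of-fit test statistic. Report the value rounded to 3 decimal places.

n = 52; E_i = n·p_i = [17.33, 23.11, 11.56]
χ² = (28−17.33)²/17.33 + (17−23.11)²/23.11 + (7−11.56)²/11.56 = 9.9760
df = 2

test statistic = 9.976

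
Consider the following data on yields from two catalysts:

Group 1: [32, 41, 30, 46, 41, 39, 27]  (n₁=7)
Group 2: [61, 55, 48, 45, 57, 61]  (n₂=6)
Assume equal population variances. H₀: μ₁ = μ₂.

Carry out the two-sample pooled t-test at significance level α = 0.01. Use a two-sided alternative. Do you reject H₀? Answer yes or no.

x̄₁=36.571, s₁=6.949, n₁=7
x̄₂=54.500, s₂=6.686, n₂=6
s_p² = [6·6.949² + 5·6.686²]/11 = 46.6558
SE = √(s_p²·(1/7+1/6)) = 3.8001
t = (36.571−54.500)/3.8001 = -4.7179
df = 11
p-value (two-sided) = 0.00063
At α=0.01: p < α → reject H₀

reject H₀: yes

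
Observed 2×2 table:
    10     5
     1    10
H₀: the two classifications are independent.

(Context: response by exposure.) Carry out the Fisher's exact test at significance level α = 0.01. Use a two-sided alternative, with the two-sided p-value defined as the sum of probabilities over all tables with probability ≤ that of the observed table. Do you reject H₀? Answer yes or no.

reject H₀: yes

Margins: r₁=15, r₂=11, c₁=11, c₂=15, n=26
p_obs = C(15,10)·C(11,1)/C(26,11); sum pmf over tables with pmf ≤ p_obs
p-value (two-sided) = 0.00522
At α=0.01: p < α → reject H₀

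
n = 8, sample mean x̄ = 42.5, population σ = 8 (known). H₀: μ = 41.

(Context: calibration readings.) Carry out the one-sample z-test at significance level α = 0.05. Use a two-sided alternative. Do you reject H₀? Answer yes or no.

SE = σ/√n = 8/√8 = 2.8284
z = (x̄−μ₀)/SE = (42.5−41)/2.8284 = 0.5303
p-value (two-sided) = 0.59588
At α=0.05: p ≥ α → fail to reject H₀

reject H₀: no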